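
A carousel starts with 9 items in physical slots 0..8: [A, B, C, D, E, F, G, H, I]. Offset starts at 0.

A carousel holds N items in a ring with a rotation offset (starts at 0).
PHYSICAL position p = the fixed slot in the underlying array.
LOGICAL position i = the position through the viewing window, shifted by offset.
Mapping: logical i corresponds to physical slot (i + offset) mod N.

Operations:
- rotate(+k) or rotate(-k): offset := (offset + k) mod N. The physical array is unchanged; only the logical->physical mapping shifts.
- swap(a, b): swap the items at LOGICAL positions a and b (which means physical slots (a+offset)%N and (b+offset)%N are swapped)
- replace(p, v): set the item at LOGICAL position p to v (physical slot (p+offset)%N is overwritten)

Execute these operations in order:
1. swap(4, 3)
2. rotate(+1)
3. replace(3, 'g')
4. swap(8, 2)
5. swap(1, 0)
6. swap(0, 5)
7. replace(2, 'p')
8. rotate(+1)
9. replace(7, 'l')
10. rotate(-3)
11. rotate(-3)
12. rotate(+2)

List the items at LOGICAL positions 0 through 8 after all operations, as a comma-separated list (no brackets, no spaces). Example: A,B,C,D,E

Answer: H,I,l,G,B,p,g,F,C

Derivation:
After op 1 (swap(4, 3)): offset=0, physical=[A,B,C,E,D,F,G,H,I], logical=[A,B,C,E,D,F,G,H,I]
After op 2 (rotate(+1)): offset=1, physical=[A,B,C,E,D,F,G,H,I], logical=[B,C,E,D,F,G,H,I,A]
After op 3 (replace(3, 'g')): offset=1, physical=[A,B,C,E,g,F,G,H,I], logical=[B,C,E,g,F,G,H,I,A]
After op 4 (swap(8, 2)): offset=1, physical=[E,B,C,A,g,F,G,H,I], logical=[B,C,A,g,F,G,H,I,E]
After op 5 (swap(1, 0)): offset=1, physical=[E,C,B,A,g,F,G,H,I], logical=[C,B,A,g,F,G,H,I,E]
After op 6 (swap(0, 5)): offset=1, physical=[E,G,B,A,g,F,C,H,I], logical=[G,B,A,g,F,C,H,I,E]
After op 7 (replace(2, 'p')): offset=1, physical=[E,G,B,p,g,F,C,H,I], logical=[G,B,p,g,F,C,H,I,E]
After op 8 (rotate(+1)): offset=2, physical=[E,G,B,p,g,F,C,H,I], logical=[B,p,g,F,C,H,I,E,G]
After op 9 (replace(7, 'l')): offset=2, physical=[l,G,B,p,g,F,C,H,I], logical=[B,p,g,F,C,H,I,l,G]
After op 10 (rotate(-3)): offset=8, physical=[l,G,B,p,g,F,C,H,I], logical=[I,l,G,B,p,g,F,C,H]
After op 11 (rotate(-3)): offset=5, physical=[l,G,B,p,g,F,C,H,I], logical=[F,C,H,I,l,G,B,p,g]
After op 12 (rotate(+2)): offset=7, physical=[l,G,B,p,g,F,C,H,I], logical=[H,I,l,G,B,p,g,F,C]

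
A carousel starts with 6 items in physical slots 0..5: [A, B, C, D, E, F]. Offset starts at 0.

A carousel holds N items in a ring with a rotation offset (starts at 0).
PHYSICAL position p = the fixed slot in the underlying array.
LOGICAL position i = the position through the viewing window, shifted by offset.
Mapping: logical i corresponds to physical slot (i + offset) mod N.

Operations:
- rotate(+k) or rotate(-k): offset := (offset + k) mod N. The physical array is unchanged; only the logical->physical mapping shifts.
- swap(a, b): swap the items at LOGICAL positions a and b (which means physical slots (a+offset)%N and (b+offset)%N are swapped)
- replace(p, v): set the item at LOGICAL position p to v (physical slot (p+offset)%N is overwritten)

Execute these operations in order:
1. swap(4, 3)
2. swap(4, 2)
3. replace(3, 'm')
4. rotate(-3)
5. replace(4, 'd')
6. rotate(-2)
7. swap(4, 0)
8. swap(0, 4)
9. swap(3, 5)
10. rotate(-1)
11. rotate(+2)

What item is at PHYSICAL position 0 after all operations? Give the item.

Answer: C

Derivation:
After op 1 (swap(4, 3)): offset=0, physical=[A,B,C,E,D,F], logical=[A,B,C,E,D,F]
After op 2 (swap(4, 2)): offset=0, physical=[A,B,D,E,C,F], logical=[A,B,D,E,C,F]
After op 3 (replace(3, 'm')): offset=0, physical=[A,B,D,m,C,F], logical=[A,B,D,m,C,F]
After op 4 (rotate(-3)): offset=3, physical=[A,B,D,m,C,F], logical=[m,C,F,A,B,D]
After op 5 (replace(4, 'd')): offset=3, physical=[A,d,D,m,C,F], logical=[m,C,F,A,d,D]
After op 6 (rotate(-2)): offset=1, physical=[A,d,D,m,C,F], logical=[d,D,m,C,F,A]
After op 7 (swap(4, 0)): offset=1, physical=[A,F,D,m,C,d], logical=[F,D,m,C,d,A]
After op 8 (swap(0, 4)): offset=1, physical=[A,d,D,m,C,F], logical=[d,D,m,C,F,A]
After op 9 (swap(3, 5)): offset=1, physical=[C,d,D,m,A,F], logical=[d,D,m,A,F,C]
After op 10 (rotate(-1)): offset=0, physical=[C,d,D,m,A,F], logical=[C,d,D,m,A,F]
After op 11 (rotate(+2)): offset=2, physical=[C,d,D,m,A,F], logical=[D,m,A,F,C,d]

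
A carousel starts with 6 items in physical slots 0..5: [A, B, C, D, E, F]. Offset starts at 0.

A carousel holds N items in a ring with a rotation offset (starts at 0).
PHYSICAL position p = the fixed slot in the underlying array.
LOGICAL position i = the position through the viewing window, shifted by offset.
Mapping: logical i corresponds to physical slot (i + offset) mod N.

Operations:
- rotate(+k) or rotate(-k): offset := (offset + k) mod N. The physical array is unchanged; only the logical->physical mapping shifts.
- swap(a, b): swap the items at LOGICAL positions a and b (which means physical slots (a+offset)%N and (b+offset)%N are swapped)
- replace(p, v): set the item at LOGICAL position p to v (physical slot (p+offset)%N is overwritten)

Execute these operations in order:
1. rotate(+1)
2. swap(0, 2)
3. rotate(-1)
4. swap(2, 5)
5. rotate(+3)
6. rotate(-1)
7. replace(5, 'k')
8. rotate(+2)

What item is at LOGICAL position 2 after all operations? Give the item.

Answer: A

Derivation:
After op 1 (rotate(+1)): offset=1, physical=[A,B,C,D,E,F], logical=[B,C,D,E,F,A]
After op 2 (swap(0, 2)): offset=1, physical=[A,D,C,B,E,F], logical=[D,C,B,E,F,A]
After op 3 (rotate(-1)): offset=0, physical=[A,D,C,B,E,F], logical=[A,D,C,B,E,F]
After op 4 (swap(2, 5)): offset=0, physical=[A,D,F,B,E,C], logical=[A,D,F,B,E,C]
After op 5 (rotate(+3)): offset=3, physical=[A,D,F,B,E,C], logical=[B,E,C,A,D,F]
After op 6 (rotate(-1)): offset=2, physical=[A,D,F,B,E,C], logical=[F,B,E,C,A,D]
After op 7 (replace(5, 'k')): offset=2, physical=[A,k,F,B,E,C], logical=[F,B,E,C,A,k]
After op 8 (rotate(+2)): offset=4, physical=[A,k,F,B,E,C], logical=[E,C,A,k,F,B]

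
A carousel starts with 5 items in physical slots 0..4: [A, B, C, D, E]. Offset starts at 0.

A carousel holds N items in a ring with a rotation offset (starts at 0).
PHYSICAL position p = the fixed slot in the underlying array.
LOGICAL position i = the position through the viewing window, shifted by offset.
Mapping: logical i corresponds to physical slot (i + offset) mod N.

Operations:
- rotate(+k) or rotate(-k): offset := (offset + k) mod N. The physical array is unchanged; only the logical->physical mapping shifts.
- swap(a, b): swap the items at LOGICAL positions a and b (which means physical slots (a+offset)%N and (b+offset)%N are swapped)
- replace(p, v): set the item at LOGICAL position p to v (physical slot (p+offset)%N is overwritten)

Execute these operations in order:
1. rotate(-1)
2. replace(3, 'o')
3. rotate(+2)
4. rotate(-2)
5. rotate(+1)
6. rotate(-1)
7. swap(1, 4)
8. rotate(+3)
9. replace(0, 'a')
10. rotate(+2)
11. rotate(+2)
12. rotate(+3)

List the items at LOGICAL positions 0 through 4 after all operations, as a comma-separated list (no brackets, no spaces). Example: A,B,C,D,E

Answer: E,D,B,a,A

Derivation:
After op 1 (rotate(-1)): offset=4, physical=[A,B,C,D,E], logical=[E,A,B,C,D]
After op 2 (replace(3, 'o')): offset=4, physical=[A,B,o,D,E], logical=[E,A,B,o,D]
After op 3 (rotate(+2)): offset=1, physical=[A,B,o,D,E], logical=[B,o,D,E,A]
After op 4 (rotate(-2)): offset=4, physical=[A,B,o,D,E], logical=[E,A,B,o,D]
After op 5 (rotate(+1)): offset=0, physical=[A,B,o,D,E], logical=[A,B,o,D,E]
After op 6 (rotate(-1)): offset=4, physical=[A,B,o,D,E], logical=[E,A,B,o,D]
After op 7 (swap(1, 4)): offset=4, physical=[D,B,o,A,E], logical=[E,D,B,o,A]
After op 8 (rotate(+3)): offset=2, physical=[D,B,o,A,E], logical=[o,A,E,D,B]
After op 9 (replace(0, 'a')): offset=2, physical=[D,B,a,A,E], logical=[a,A,E,D,B]
After op 10 (rotate(+2)): offset=4, physical=[D,B,a,A,E], logical=[E,D,B,a,A]
After op 11 (rotate(+2)): offset=1, physical=[D,B,a,A,E], logical=[B,a,A,E,D]
After op 12 (rotate(+3)): offset=4, physical=[D,B,a,A,E], logical=[E,D,B,a,A]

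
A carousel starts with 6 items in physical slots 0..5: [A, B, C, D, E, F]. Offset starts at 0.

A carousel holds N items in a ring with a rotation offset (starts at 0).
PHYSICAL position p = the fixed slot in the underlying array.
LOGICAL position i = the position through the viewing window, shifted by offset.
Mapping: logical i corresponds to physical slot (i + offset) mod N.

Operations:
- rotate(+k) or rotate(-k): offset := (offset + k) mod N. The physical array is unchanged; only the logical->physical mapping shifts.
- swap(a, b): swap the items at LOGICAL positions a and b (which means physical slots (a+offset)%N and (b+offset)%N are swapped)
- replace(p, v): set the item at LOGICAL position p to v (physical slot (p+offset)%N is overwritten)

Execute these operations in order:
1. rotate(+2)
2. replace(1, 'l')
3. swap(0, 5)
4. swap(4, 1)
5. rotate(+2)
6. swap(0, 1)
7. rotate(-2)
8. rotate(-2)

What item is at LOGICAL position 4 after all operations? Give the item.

Answer: F

Derivation:
After op 1 (rotate(+2)): offset=2, physical=[A,B,C,D,E,F], logical=[C,D,E,F,A,B]
After op 2 (replace(1, 'l')): offset=2, physical=[A,B,C,l,E,F], logical=[C,l,E,F,A,B]
After op 3 (swap(0, 5)): offset=2, physical=[A,C,B,l,E,F], logical=[B,l,E,F,A,C]
After op 4 (swap(4, 1)): offset=2, physical=[l,C,B,A,E,F], logical=[B,A,E,F,l,C]
After op 5 (rotate(+2)): offset=4, physical=[l,C,B,A,E,F], logical=[E,F,l,C,B,A]
After op 6 (swap(0, 1)): offset=4, physical=[l,C,B,A,F,E], logical=[F,E,l,C,B,A]
After op 7 (rotate(-2)): offset=2, physical=[l,C,B,A,F,E], logical=[B,A,F,E,l,C]
After op 8 (rotate(-2)): offset=0, physical=[l,C,B,A,F,E], logical=[l,C,B,A,F,E]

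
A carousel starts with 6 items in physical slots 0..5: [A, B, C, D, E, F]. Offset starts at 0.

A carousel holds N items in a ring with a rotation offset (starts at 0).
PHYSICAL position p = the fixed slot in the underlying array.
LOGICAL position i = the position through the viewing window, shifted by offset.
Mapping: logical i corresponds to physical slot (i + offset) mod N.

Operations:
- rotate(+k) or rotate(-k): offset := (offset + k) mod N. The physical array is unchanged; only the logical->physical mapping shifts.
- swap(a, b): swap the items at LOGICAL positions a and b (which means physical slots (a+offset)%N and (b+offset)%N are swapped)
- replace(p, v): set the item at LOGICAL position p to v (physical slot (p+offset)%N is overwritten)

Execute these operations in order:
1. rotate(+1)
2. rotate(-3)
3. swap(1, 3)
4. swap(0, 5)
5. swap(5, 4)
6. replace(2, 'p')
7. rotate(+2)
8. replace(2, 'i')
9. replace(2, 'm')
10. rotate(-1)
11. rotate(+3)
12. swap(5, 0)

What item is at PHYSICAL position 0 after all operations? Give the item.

After op 1 (rotate(+1)): offset=1, physical=[A,B,C,D,E,F], logical=[B,C,D,E,F,A]
After op 2 (rotate(-3)): offset=4, physical=[A,B,C,D,E,F], logical=[E,F,A,B,C,D]
After op 3 (swap(1, 3)): offset=4, physical=[A,F,C,D,E,B], logical=[E,B,A,F,C,D]
After op 4 (swap(0, 5)): offset=4, physical=[A,F,C,E,D,B], logical=[D,B,A,F,C,E]
After op 5 (swap(5, 4)): offset=4, physical=[A,F,E,C,D,B], logical=[D,B,A,F,E,C]
After op 6 (replace(2, 'p')): offset=4, physical=[p,F,E,C,D,B], logical=[D,B,p,F,E,C]
After op 7 (rotate(+2)): offset=0, physical=[p,F,E,C,D,B], logical=[p,F,E,C,D,B]
After op 8 (replace(2, 'i')): offset=0, physical=[p,F,i,C,D,B], logical=[p,F,i,C,D,B]
After op 9 (replace(2, 'm')): offset=0, physical=[p,F,m,C,D,B], logical=[p,F,m,C,D,B]
After op 10 (rotate(-1)): offset=5, physical=[p,F,m,C,D,B], logical=[B,p,F,m,C,D]
After op 11 (rotate(+3)): offset=2, physical=[p,F,m,C,D,B], logical=[m,C,D,B,p,F]
After op 12 (swap(5, 0)): offset=2, physical=[p,m,F,C,D,B], logical=[F,C,D,B,p,m]

Answer: p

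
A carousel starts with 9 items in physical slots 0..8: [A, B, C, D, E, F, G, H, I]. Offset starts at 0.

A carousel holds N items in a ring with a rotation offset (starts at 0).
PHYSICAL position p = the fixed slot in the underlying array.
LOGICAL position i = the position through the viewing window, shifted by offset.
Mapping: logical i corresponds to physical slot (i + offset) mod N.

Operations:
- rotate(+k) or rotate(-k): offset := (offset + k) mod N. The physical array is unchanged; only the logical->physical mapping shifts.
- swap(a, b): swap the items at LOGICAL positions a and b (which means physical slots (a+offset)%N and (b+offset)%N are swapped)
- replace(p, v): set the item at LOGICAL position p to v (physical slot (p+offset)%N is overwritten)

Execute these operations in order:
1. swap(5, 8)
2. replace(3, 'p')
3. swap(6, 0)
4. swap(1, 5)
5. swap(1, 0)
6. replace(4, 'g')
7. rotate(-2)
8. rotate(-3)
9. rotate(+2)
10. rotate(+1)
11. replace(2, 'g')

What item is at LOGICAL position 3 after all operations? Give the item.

After op 1 (swap(5, 8)): offset=0, physical=[A,B,C,D,E,I,G,H,F], logical=[A,B,C,D,E,I,G,H,F]
After op 2 (replace(3, 'p')): offset=0, physical=[A,B,C,p,E,I,G,H,F], logical=[A,B,C,p,E,I,G,H,F]
After op 3 (swap(6, 0)): offset=0, physical=[G,B,C,p,E,I,A,H,F], logical=[G,B,C,p,E,I,A,H,F]
After op 4 (swap(1, 5)): offset=0, physical=[G,I,C,p,E,B,A,H,F], logical=[G,I,C,p,E,B,A,H,F]
After op 5 (swap(1, 0)): offset=0, physical=[I,G,C,p,E,B,A,H,F], logical=[I,G,C,p,E,B,A,H,F]
After op 6 (replace(4, 'g')): offset=0, physical=[I,G,C,p,g,B,A,H,F], logical=[I,G,C,p,g,B,A,H,F]
After op 7 (rotate(-2)): offset=7, physical=[I,G,C,p,g,B,A,H,F], logical=[H,F,I,G,C,p,g,B,A]
After op 8 (rotate(-3)): offset=4, physical=[I,G,C,p,g,B,A,H,F], logical=[g,B,A,H,F,I,G,C,p]
After op 9 (rotate(+2)): offset=6, physical=[I,G,C,p,g,B,A,H,F], logical=[A,H,F,I,G,C,p,g,B]
After op 10 (rotate(+1)): offset=7, physical=[I,G,C,p,g,B,A,H,F], logical=[H,F,I,G,C,p,g,B,A]
After op 11 (replace(2, 'g')): offset=7, physical=[g,G,C,p,g,B,A,H,F], logical=[H,F,g,G,C,p,g,B,A]

Answer: G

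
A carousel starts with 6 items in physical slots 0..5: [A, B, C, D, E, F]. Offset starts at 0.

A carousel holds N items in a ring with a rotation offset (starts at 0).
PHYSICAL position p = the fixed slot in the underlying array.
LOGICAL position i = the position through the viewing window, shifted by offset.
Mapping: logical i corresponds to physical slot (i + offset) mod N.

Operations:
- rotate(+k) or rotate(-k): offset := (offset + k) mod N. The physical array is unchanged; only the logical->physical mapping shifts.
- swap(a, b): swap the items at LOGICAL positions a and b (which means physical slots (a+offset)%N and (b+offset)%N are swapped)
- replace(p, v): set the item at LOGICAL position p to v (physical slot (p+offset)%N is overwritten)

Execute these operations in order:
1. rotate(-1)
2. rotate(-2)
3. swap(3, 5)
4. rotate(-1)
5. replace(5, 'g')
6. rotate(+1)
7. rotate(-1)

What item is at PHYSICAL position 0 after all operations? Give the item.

After op 1 (rotate(-1)): offset=5, physical=[A,B,C,D,E,F], logical=[F,A,B,C,D,E]
After op 2 (rotate(-2)): offset=3, physical=[A,B,C,D,E,F], logical=[D,E,F,A,B,C]
After op 3 (swap(3, 5)): offset=3, physical=[C,B,A,D,E,F], logical=[D,E,F,C,B,A]
After op 4 (rotate(-1)): offset=2, physical=[C,B,A,D,E,F], logical=[A,D,E,F,C,B]
After op 5 (replace(5, 'g')): offset=2, physical=[C,g,A,D,E,F], logical=[A,D,E,F,C,g]
After op 6 (rotate(+1)): offset=3, physical=[C,g,A,D,E,F], logical=[D,E,F,C,g,A]
After op 7 (rotate(-1)): offset=2, physical=[C,g,A,D,E,F], logical=[A,D,E,F,C,g]

Answer: C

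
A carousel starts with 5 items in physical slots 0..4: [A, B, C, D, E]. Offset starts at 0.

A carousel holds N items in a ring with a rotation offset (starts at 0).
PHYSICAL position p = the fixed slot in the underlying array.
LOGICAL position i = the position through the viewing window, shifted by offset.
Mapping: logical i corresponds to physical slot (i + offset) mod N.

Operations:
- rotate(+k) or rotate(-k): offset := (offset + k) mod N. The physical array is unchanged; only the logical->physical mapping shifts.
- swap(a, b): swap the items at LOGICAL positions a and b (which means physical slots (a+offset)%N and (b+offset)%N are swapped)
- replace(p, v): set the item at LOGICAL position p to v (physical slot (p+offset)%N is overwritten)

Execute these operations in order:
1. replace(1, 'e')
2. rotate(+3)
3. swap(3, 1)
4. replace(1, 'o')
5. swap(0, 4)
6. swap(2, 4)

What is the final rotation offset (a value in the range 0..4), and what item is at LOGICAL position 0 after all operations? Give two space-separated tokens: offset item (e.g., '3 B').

After op 1 (replace(1, 'e')): offset=0, physical=[A,e,C,D,E], logical=[A,e,C,D,E]
After op 2 (rotate(+3)): offset=3, physical=[A,e,C,D,E], logical=[D,E,A,e,C]
After op 3 (swap(3, 1)): offset=3, physical=[A,E,C,D,e], logical=[D,e,A,E,C]
After op 4 (replace(1, 'o')): offset=3, physical=[A,E,C,D,o], logical=[D,o,A,E,C]
After op 5 (swap(0, 4)): offset=3, physical=[A,E,D,C,o], logical=[C,o,A,E,D]
After op 6 (swap(2, 4)): offset=3, physical=[D,E,A,C,o], logical=[C,o,D,E,A]

Answer: 3 C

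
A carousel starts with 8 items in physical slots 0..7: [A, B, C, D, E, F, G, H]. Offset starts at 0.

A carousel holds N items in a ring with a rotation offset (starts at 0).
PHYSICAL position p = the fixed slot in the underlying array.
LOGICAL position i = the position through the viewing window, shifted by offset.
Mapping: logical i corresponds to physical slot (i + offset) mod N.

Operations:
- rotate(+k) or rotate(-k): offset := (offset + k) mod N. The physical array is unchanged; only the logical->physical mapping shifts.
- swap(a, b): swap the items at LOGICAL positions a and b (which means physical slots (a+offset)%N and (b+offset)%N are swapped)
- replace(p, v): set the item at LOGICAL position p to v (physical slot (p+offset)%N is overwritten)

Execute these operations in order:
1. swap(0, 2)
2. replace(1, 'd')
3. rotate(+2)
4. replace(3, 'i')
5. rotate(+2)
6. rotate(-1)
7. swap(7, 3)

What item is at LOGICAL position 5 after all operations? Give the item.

After op 1 (swap(0, 2)): offset=0, physical=[C,B,A,D,E,F,G,H], logical=[C,B,A,D,E,F,G,H]
After op 2 (replace(1, 'd')): offset=0, physical=[C,d,A,D,E,F,G,H], logical=[C,d,A,D,E,F,G,H]
After op 3 (rotate(+2)): offset=2, physical=[C,d,A,D,E,F,G,H], logical=[A,D,E,F,G,H,C,d]
After op 4 (replace(3, 'i')): offset=2, physical=[C,d,A,D,E,i,G,H], logical=[A,D,E,i,G,H,C,d]
After op 5 (rotate(+2)): offset=4, physical=[C,d,A,D,E,i,G,H], logical=[E,i,G,H,C,d,A,D]
After op 6 (rotate(-1)): offset=3, physical=[C,d,A,D,E,i,G,H], logical=[D,E,i,G,H,C,d,A]
After op 7 (swap(7, 3)): offset=3, physical=[C,d,G,D,E,i,A,H], logical=[D,E,i,A,H,C,d,G]

Answer: C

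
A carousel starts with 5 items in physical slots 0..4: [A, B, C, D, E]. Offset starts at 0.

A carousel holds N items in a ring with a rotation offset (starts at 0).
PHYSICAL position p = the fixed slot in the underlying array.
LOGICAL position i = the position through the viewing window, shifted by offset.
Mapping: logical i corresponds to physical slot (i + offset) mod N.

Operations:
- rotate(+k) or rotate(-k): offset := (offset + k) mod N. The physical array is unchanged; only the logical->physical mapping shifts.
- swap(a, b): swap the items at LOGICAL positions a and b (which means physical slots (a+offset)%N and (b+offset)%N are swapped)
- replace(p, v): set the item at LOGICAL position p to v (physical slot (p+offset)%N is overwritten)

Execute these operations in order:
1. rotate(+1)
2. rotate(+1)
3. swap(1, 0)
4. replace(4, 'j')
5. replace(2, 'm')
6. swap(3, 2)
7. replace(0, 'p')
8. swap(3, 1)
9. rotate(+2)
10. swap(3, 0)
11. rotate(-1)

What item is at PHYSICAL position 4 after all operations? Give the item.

Answer: p

Derivation:
After op 1 (rotate(+1)): offset=1, physical=[A,B,C,D,E], logical=[B,C,D,E,A]
After op 2 (rotate(+1)): offset=2, physical=[A,B,C,D,E], logical=[C,D,E,A,B]
After op 3 (swap(1, 0)): offset=2, physical=[A,B,D,C,E], logical=[D,C,E,A,B]
After op 4 (replace(4, 'j')): offset=2, physical=[A,j,D,C,E], logical=[D,C,E,A,j]
After op 5 (replace(2, 'm')): offset=2, physical=[A,j,D,C,m], logical=[D,C,m,A,j]
After op 6 (swap(3, 2)): offset=2, physical=[m,j,D,C,A], logical=[D,C,A,m,j]
After op 7 (replace(0, 'p')): offset=2, physical=[m,j,p,C,A], logical=[p,C,A,m,j]
After op 8 (swap(3, 1)): offset=2, physical=[C,j,p,m,A], logical=[p,m,A,C,j]
After op 9 (rotate(+2)): offset=4, physical=[C,j,p,m,A], logical=[A,C,j,p,m]
After op 10 (swap(3, 0)): offset=4, physical=[C,j,A,m,p], logical=[p,C,j,A,m]
After op 11 (rotate(-1)): offset=3, physical=[C,j,A,m,p], logical=[m,p,C,j,A]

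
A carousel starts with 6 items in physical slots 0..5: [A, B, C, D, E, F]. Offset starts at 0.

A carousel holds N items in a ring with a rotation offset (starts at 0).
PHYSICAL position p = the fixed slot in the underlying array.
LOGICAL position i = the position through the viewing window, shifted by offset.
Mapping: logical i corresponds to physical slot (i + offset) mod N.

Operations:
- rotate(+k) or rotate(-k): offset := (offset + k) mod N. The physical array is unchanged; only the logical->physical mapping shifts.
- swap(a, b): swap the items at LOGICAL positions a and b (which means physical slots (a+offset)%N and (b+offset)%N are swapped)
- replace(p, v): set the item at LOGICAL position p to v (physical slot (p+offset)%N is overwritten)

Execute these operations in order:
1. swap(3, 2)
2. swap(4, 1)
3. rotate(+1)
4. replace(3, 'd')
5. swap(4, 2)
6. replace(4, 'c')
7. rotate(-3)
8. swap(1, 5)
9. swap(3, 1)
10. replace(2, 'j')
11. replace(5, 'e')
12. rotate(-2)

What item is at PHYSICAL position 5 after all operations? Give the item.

Answer: E

Derivation:
After op 1 (swap(3, 2)): offset=0, physical=[A,B,D,C,E,F], logical=[A,B,D,C,E,F]
After op 2 (swap(4, 1)): offset=0, physical=[A,E,D,C,B,F], logical=[A,E,D,C,B,F]
After op 3 (rotate(+1)): offset=1, physical=[A,E,D,C,B,F], logical=[E,D,C,B,F,A]
After op 4 (replace(3, 'd')): offset=1, physical=[A,E,D,C,d,F], logical=[E,D,C,d,F,A]
After op 5 (swap(4, 2)): offset=1, physical=[A,E,D,F,d,C], logical=[E,D,F,d,C,A]
After op 6 (replace(4, 'c')): offset=1, physical=[A,E,D,F,d,c], logical=[E,D,F,d,c,A]
After op 7 (rotate(-3)): offset=4, physical=[A,E,D,F,d,c], logical=[d,c,A,E,D,F]
After op 8 (swap(1, 5)): offset=4, physical=[A,E,D,c,d,F], logical=[d,F,A,E,D,c]
After op 9 (swap(3, 1)): offset=4, physical=[A,F,D,c,d,E], logical=[d,E,A,F,D,c]
After op 10 (replace(2, 'j')): offset=4, physical=[j,F,D,c,d,E], logical=[d,E,j,F,D,c]
After op 11 (replace(5, 'e')): offset=4, physical=[j,F,D,e,d,E], logical=[d,E,j,F,D,e]
After op 12 (rotate(-2)): offset=2, physical=[j,F,D,e,d,E], logical=[D,e,d,E,j,F]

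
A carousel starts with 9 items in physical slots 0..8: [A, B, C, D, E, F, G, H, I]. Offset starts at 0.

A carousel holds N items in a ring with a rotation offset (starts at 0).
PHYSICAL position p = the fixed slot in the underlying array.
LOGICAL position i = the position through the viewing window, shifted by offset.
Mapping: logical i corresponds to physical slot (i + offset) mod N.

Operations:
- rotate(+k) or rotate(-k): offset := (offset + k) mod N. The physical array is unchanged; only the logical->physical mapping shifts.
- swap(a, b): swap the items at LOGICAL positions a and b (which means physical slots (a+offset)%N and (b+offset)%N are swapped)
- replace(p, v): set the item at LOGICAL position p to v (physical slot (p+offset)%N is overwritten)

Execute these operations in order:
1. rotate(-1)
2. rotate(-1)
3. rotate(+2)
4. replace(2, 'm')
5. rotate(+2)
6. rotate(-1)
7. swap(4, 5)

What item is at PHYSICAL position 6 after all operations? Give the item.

After op 1 (rotate(-1)): offset=8, physical=[A,B,C,D,E,F,G,H,I], logical=[I,A,B,C,D,E,F,G,H]
After op 2 (rotate(-1)): offset=7, physical=[A,B,C,D,E,F,G,H,I], logical=[H,I,A,B,C,D,E,F,G]
After op 3 (rotate(+2)): offset=0, physical=[A,B,C,D,E,F,G,H,I], logical=[A,B,C,D,E,F,G,H,I]
After op 4 (replace(2, 'm')): offset=0, physical=[A,B,m,D,E,F,G,H,I], logical=[A,B,m,D,E,F,G,H,I]
After op 5 (rotate(+2)): offset=2, physical=[A,B,m,D,E,F,G,H,I], logical=[m,D,E,F,G,H,I,A,B]
After op 6 (rotate(-1)): offset=1, physical=[A,B,m,D,E,F,G,H,I], logical=[B,m,D,E,F,G,H,I,A]
After op 7 (swap(4, 5)): offset=1, physical=[A,B,m,D,E,G,F,H,I], logical=[B,m,D,E,G,F,H,I,A]

Answer: F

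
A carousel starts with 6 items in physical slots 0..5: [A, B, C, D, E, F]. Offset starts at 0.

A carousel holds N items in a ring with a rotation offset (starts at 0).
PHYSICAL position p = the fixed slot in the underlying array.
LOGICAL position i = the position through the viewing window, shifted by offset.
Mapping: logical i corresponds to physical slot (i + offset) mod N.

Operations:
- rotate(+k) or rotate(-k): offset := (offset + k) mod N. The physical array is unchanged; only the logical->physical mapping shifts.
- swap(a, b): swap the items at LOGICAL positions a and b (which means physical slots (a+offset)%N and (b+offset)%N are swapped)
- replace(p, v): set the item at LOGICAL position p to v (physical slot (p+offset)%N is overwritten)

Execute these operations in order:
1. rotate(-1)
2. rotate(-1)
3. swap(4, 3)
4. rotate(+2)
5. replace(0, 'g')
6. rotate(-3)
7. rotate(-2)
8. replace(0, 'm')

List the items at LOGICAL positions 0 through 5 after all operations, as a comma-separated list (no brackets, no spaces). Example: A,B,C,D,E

After op 1 (rotate(-1)): offset=5, physical=[A,B,C,D,E,F], logical=[F,A,B,C,D,E]
After op 2 (rotate(-1)): offset=4, physical=[A,B,C,D,E,F], logical=[E,F,A,B,C,D]
After op 3 (swap(4, 3)): offset=4, physical=[A,C,B,D,E,F], logical=[E,F,A,C,B,D]
After op 4 (rotate(+2)): offset=0, physical=[A,C,B,D,E,F], logical=[A,C,B,D,E,F]
After op 5 (replace(0, 'g')): offset=0, physical=[g,C,B,D,E,F], logical=[g,C,B,D,E,F]
After op 6 (rotate(-3)): offset=3, physical=[g,C,B,D,E,F], logical=[D,E,F,g,C,B]
After op 7 (rotate(-2)): offset=1, physical=[g,C,B,D,E,F], logical=[C,B,D,E,F,g]
After op 8 (replace(0, 'm')): offset=1, physical=[g,m,B,D,E,F], logical=[m,B,D,E,F,g]

Answer: m,B,D,E,F,g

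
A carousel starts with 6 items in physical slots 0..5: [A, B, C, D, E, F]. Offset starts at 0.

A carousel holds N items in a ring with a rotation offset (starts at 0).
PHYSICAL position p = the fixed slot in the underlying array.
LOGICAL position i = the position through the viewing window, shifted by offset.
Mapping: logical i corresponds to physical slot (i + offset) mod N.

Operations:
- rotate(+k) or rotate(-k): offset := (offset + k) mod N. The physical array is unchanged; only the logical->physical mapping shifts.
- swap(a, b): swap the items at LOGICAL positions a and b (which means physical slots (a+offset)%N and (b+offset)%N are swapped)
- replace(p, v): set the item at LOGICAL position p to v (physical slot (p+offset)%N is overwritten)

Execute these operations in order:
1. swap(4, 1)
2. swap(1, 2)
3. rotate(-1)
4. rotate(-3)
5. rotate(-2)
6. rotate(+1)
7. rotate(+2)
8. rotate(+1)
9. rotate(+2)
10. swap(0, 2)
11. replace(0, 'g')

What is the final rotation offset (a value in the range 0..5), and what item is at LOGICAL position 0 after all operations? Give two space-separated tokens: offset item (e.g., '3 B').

Answer: 0 g

Derivation:
After op 1 (swap(4, 1)): offset=0, physical=[A,E,C,D,B,F], logical=[A,E,C,D,B,F]
After op 2 (swap(1, 2)): offset=0, physical=[A,C,E,D,B,F], logical=[A,C,E,D,B,F]
After op 3 (rotate(-1)): offset=5, physical=[A,C,E,D,B,F], logical=[F,A,C,E,D,B]
After op 4 (rotate(-3)): offset=2, physical=[A,C,E,D,B,F], logical=[E,D,B,F,A,C]
After op 5 (rotate(-2)): offset=0, physical=[A,C,E,D,B,F], logical=[A,C,E,D,B,F]
After op 6 (rotate(+1)): offset=1, physical=[A,C,E,D,B,F], logical=[C,E,D,B,F,A]
After op 7 (rotate(+2)): offset=3, physical=[A,C,E,D,B,F], logical=[D,B,F,A,C,E]
After op 8 (rotate(+1)): offset=4, physical=[A,C,E,D,B,F], logical=[B,F,A,C,E,D]
After op 9 (rotate(+2)): offset=0, physical=[A,C,E,D,B,F], logical=[A,C,E,D,B,F]
After op 10 (swap(0, 2)): offset=0, physical=[E,C,A,D,B,F], logical=[E,C,A,D,B,F]
After op 11 (replace(0, 'g')): offset=0, physical=[g,C,A,D,B,F], logical=[g,C,A,D,B,F]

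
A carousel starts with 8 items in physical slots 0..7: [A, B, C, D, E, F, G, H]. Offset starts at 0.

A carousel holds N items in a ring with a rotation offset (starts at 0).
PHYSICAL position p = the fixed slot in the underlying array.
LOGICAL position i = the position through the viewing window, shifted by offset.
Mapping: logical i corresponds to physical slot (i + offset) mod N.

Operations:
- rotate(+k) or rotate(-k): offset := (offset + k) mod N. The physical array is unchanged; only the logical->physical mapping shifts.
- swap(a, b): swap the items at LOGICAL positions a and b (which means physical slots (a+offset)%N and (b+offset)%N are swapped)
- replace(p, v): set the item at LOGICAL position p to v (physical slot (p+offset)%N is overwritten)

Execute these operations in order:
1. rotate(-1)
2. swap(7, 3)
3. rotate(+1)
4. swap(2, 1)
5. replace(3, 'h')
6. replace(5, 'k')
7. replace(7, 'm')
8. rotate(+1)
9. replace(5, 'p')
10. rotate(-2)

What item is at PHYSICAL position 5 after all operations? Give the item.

After op 1 (rotate(-1)): offset=7, physical=[A,B,C,D,E,F,G,H], logical=[H,A,B,C,D,E,F,G]
After op 2 (swap(7, 3)): offset=7, physical=[A,B,G,D,E,F,C,H], logical=[H,A,B,G,D,E,F,C]
After op 3 (rotate(+1)): offset=0, physical=[A,B,G,D,E,F,C,H], logical=[A,B,G,D,E,F,C,H]
After op 4 (swap(2, 1)): offset=0, physical=[A,G,B,D,E,F,C,H], logical=[A,G,B,D,E,F,C,H]
After op 5 (replace(3, 'h')): offset=0, physical=[A,G,B,h,E,F,C,H], logical=[A,G,B,h,E,F,C,H]
After op 6 (replace(5, 'k')): offset=0, physical=[A,G,B,h,E,k,C,H], logical=[A,G,B,h,E,k,C,H]
After op 7 (replace(7, 'm')): offset=0, physical=[A,G,B,h,E,k,C,m], logical=[A,G,B,h,E,k,C,m]
After op 8 (rotate(+1)): offset=1, physical=[A,G,B,h,E,k,C,m], logical=[G,B,h,E,k,C,m,A]
After op 9 (replace(5, 'p')): offset=1, physical=[A,G,B,h,E,k,p,m], logical=[G,B,h,E,k,p,m,A]
After op 10 (rotate(-2)): offset=7, physical=[A,G,B,h,E,k,p,m], logical=[m,A,G,B,h,E,k,p]

Answer: k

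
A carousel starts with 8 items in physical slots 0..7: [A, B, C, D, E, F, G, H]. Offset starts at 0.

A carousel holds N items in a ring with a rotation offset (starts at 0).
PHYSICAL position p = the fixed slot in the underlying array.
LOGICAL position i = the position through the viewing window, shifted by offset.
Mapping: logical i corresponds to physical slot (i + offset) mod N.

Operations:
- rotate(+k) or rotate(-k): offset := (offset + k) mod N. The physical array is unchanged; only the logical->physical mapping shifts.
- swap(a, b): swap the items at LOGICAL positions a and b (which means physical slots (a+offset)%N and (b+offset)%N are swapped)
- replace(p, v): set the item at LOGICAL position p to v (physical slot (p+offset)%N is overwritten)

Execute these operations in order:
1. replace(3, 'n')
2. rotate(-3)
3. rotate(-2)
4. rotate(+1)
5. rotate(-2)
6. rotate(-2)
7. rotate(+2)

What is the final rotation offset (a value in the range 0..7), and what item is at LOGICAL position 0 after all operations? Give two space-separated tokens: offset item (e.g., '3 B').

After op 1 (replace(3, 'n')): offset=0, physical=[A,B,C,n,E,F,G,H], logical=[A,B,C,n,E,F,G,H]
After op 2 (rotate(-3)): offset=5, physical=[A,B,C,n,E,F,G,H], logical=[F,G,H,A,B,C,n,E]
After op 3 (rotate(-2)): offset=3, physical=[A,B,C,n,E,F,G,H], logical=[n,E,F,G,H,A,B,C]
After op 4 (rotate(+1)): offset=4, physical=[A,B,C,n,E,F,G,H], logical=[E,F,G,H,A,B,C,n]
After op 5 (rotate(-2)): offset=2, physical=[A,B,C,n,E,F,G,H], logical=[C,n,E,F,G,H,A,B]
After op 6 (rotate(-2)): offset=0, physical=[A,B,C,n,E,F,G,H], logical=[A,B,C,n,E,F,G,H]
After op 7 (rotate(+2)): offset=2, physical=[A,B,C,n,E,F,G,H], logical=[C,n,E,F,G,H,A,B]

Answer: 2 C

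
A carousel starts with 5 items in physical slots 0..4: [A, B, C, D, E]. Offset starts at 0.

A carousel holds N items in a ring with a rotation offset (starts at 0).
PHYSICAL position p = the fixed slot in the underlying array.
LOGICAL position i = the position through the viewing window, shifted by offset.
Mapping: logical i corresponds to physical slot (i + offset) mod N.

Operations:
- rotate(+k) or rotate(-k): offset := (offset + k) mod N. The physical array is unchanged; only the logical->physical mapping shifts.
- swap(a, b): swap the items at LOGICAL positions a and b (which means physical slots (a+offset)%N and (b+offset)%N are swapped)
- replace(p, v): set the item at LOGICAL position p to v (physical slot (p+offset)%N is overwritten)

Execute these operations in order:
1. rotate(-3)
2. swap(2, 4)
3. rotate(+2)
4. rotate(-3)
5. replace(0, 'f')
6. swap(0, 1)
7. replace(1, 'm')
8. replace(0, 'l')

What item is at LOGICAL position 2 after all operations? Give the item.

Answer: D

Derivation:
After op 1 (rotate(-3)): offset=2, physical=[A,B,C,D,E], logical=[C,D,E,A,B]
After op 2 (swap(2, 4)): offset=2, physical=[A,E,C,D,B], logical=[C,D,B,A,E]
After op 3 (rotate(+2)): offset=4, physical=[A,E,C,D,B], logical=[B,A,E,C,D]
After op 4 (rotate(-3)): offset=1, physical=[A,E,C,D,B], logical=[E,C,D,B,A]
After op 5 (replace(0, 'f')): offset=1, physical=[A,f,C,D,B], logical=[f,C,D,B,A]
After op 6 (swap(0, 1)): offset=1, physical=[A,C,f,D,B], logical=[C,f,D,B,A]
After op 7 (replace(1, 'm')): offset=1, physical=[A,C,m,D,B], logical=[C,m,D,B,A]
After op 8 (replace(0, 'l')): offset=1, physical=[A,l,m,D,B], logical=[l,m,D,B,A]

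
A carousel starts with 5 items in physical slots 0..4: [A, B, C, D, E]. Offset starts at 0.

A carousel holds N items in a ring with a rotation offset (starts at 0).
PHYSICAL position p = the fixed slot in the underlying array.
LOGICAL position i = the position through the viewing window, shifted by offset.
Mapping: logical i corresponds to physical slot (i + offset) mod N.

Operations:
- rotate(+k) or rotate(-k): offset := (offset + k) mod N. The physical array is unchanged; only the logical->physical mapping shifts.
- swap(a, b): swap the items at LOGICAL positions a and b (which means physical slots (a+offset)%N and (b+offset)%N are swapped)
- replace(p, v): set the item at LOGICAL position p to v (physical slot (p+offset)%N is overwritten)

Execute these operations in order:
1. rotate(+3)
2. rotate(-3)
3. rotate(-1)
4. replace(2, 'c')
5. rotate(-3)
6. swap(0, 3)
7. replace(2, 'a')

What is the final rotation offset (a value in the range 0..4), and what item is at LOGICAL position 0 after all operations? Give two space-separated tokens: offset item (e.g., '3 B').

Answer: 1 E

Derivation:
After op 1 (rotate(+3)): offset=3, physical=[A,B,C,D,E], logical=[D,E,A,B,C]
After op 2 (rotate(-3)): offset=0, physical=[A,B,C,D,E], logical=[A,B,C,D,E]
After op 3 (rotate(-1)): offset=4, physical=[A,B,C,D,E], logical=[E,A,B,C,D]
After op 4 (replace(2, 'c')): offset=4, physical=[A,c,C,D,E], logical=[E,A,c,C,D]
After op 5 (rotate(-3)): offset=1, physical=[A,c,C,D,E], logical=[c,C,D,E,A]
After op 6 (swap(0, 3)): offset=1, physical=[A,E,C,D,c], logical=[E,C,D,c,A]
After op 7 (replace(2, 'a')): offset=1, physical=[A,E,C,a,c], logical=[E,C,a,c,A]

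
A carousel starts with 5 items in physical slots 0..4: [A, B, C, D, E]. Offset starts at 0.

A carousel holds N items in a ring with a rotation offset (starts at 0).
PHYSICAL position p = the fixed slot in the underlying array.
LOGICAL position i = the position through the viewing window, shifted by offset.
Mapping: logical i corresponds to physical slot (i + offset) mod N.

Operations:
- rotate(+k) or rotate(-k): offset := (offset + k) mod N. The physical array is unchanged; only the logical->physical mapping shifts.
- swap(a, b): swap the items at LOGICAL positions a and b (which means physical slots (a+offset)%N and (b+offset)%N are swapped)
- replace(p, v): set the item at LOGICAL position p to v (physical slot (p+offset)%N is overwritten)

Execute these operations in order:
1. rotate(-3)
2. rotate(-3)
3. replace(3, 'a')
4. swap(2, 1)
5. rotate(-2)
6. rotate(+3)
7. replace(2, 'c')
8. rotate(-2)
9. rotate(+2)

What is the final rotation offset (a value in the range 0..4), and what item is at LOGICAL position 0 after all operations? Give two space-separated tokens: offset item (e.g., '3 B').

After op 1 (rotate(-3)): offset=2, physical=[A,B,C,D,E], logical=[C,D,E,A,B]
After op 2 (rotate(-3)): offset=4, physical=[A,B,C,D,E], logical=[E,A,B,C,D]
After op 3 (replace(3, 'a')): offset=4, physical=[A,B,a,D,E], logical=[E,A,B,a,D]
After op 4 (swap(2, 1)): offset=4, physical=[B,A,a,D,E], logical=[E,B,A,a,D]
After op 5 (rotate(-2)): offset=2, physical=[B,A,a,D,E], logical=[a,D,E,B,A]
After op 6 (rotate(+3)): offset=0, physical=[B,A,a,D,E], logical=[B,A,a,D,E]
After op 7 (replace(2, 'c')): offset=0, physical=[B,A,c,D,E], logical=[B,A,c,D,E]
After op 8 (rotate(-2)): offset=3, physical=[B,A,c,D,E], logical=[D,E,B,A,c]
After op 9 (rotate(+2)): offset=0, physical=[B,A,c,D,E], logical=[B,A,c,D,E]

Answer: 0 B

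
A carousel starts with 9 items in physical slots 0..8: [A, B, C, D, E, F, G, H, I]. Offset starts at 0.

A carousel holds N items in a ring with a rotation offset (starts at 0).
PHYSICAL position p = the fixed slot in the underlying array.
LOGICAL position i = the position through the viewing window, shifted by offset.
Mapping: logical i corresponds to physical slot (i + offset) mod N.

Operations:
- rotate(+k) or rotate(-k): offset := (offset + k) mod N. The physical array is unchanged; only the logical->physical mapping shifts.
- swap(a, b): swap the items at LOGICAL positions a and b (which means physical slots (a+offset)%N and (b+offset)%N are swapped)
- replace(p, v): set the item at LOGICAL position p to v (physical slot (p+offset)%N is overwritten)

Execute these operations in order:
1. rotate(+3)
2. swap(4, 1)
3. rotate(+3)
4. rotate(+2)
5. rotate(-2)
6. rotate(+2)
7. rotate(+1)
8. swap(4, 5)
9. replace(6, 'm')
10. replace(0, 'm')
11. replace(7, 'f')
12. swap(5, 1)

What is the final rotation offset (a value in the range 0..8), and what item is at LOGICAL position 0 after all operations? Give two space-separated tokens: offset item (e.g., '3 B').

After op 1 (rotate(+3)): offset=3, physical=[A,B,C,D,E,F,G,H,I], logical=[D,E,F,G,H,I,A,B,C]
After op 2 (swap(4, 1)): offset=3, physical=[A,B,C,D,H,F,G,E,I], logical=[D,H,F,G,E,I,A,B,C]
After op 3 (rotate(+3)): offset=6, physical=[A,B,C,D,H,F,G,E,I], logical=[G,E,I,A,B,C,D,H,F]
After op 4 (rotate(+2)): offset=8, physical=[A,B,C,D,H,F,G,E,I], logical=[I,A,B,C,D,H,F,G,E]
After op 5 (rotate(-2)): offset=6, physical=[A,B,C,D,H,F,G,E,I], logical=[G,E,I,A,B,C,D,H,F]
After op 6 (rotate(+2)): offset=8, physical=[A,B,C,D,H,F,G,E,I], logical=[I,A,B,C,D,H,F,G,E]
After op 7 (rotate(+1)): offset=0, physical=[A,B,C,D,H,F,G,E,I], logical=[A,B,C,D,H,F,G,E,I]
After op 8 (swap(4, 5)): offset=0, physical=[A,B,C,D,F,H,G,E,I], logical=[A,B,C,D,F,H,G,E,I]
After op 9 (replace(6, 'm')): offset=0, physical=[A,B,C,D,F,H,m,E,I], logical=[A,B,C,D,F,H,m,E,I]
After op 10 (replace(0, 'm')): offset=0, physical=[m,B,C,D,F,H,m,E,I], logical=[m,B,C,D,F,H,m,E,I]
After op 11 (replace(7, 'f')): offset=0, physical=[m,B,C,D,F,H,m,f,I], logical=[m,B,C,D,F,H,m,f,I]
After op 12 (swap(5, 1)): offset=0, physical=[m,H,C,D,F,B,m,f,I], logical=[m,H,C,D,F,B,m,f,I]

Answer: 0 m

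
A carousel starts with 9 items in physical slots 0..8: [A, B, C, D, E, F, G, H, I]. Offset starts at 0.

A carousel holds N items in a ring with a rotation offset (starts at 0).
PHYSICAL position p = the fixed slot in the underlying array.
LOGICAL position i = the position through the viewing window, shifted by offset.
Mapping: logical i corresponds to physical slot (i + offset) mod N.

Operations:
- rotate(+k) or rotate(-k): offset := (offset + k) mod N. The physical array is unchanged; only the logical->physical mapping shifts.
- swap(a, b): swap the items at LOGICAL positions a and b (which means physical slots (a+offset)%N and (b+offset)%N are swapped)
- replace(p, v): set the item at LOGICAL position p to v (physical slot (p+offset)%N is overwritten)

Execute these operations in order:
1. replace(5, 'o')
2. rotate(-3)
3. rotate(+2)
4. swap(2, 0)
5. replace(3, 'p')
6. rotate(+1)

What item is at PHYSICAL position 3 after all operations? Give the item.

After op 1 (replace(5, 'o')): offset=0, physical=[A,B,C,D,E,o,G,H,I], logical=[A,B,C,D,E,o,G,H,I]
After op 2 (rotate(-3)): offset=6, physical=[A,B,C,D,E,o,G,H,I], logical=[G,H,I,A,B,C,D,E,o]
After op 3 (rotate(+2)): offset=8, physical=[A,B,C,D,E,o,G,H,I], logical=[I,A,B,C,D,E,o,G,H]
After op 4 (swap(2, 0)): offset=8, physical=[A,I,C,D,E,o,G,H,B], logical=[B,A,I,C,D,E,o,G,H]
After op 5 (replace(3, 'p')): offset=8, physical=[A,I,p,D,E,o,G,H,B], logical=[B,A,I,p,D,E,o,G,H]
After op 6 (rotate(+1)): offset=0, physical=[A,I,p,D,E,o,G,H,B], logical=[A,I,p,D,E,o,G,H,B]

Answer: D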